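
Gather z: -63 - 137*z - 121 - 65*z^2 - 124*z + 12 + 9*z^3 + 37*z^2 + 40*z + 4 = 9*z^3 - 28*z^2 - 221*z - 168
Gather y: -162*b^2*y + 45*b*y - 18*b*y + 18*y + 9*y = y*(-162*b^2 + 27*b + 27)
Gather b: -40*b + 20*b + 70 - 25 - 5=40 - 20*b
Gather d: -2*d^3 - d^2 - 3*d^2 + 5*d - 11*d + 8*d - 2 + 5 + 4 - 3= -2*d^3 - 4*d^2 + 2*d + 4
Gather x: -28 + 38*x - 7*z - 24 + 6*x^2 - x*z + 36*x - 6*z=6*x^2 + x*(74 - z) - 13*z - 52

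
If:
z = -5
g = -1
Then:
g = -1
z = -5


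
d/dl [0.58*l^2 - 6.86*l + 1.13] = 1.16*l - 6.86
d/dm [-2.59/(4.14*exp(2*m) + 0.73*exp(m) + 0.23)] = (21.4452*exp(m) + 1.8907)*exp(m)/(4.14*exp(2*m) + 0.73*exp(m) + 0.23)^2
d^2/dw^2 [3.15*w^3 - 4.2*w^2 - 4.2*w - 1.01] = 18.9*w - 8.4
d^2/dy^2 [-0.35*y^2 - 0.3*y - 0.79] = -0.700000000000000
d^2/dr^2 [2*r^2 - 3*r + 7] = 4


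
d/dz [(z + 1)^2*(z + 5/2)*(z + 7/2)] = 4*z^3 + 24*z^2 + 87*z/2 + 47/2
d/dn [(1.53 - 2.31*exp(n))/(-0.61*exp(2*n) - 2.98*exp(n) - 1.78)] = (-1.4091*exp(2*n) + 1.8666*exp(n) + 8.6712)*exp(n)/(0.3721*exp(4*n) + 3.6356*exp(3*n) + 11.052*exp(2*n) + 10.6088*exp(n) + 3.1684)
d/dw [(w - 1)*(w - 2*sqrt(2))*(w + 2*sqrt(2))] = 3*w^2 - 2*w - 8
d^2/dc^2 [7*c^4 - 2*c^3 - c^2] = 84*c^2 - 12*c - 2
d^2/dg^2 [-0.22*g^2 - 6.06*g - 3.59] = -0.440000000000000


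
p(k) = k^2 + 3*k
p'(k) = 2*k + 3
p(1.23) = 5.20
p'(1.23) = 5.46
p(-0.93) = -1.93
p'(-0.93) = 1.14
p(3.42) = 21.96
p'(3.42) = 9.84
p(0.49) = 1.71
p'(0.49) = 3.98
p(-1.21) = -2.17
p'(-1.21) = 0.58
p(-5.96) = 17.64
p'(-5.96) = -8.92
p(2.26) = 11.89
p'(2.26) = 7.52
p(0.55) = 1.95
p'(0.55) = 4.10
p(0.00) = 0.00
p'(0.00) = 3.00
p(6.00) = 54.00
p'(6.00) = 15.00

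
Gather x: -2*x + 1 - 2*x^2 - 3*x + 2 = -2*x^2 - 5*x + 3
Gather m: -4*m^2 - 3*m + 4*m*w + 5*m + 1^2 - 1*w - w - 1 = -4*m^2 + m*(4*w + 2) - 2*w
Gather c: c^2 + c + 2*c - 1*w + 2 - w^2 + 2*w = c^2 + 3*c - w^2 + w + 2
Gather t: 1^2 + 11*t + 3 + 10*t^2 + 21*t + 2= 10*t^2 + 32*t + 6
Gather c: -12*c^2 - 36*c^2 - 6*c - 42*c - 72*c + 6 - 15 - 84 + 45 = -48*c^2 - 120*c - 48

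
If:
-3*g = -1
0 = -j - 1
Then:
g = 1/3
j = -1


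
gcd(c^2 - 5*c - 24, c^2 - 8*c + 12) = 1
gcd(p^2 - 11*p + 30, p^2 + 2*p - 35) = p - 5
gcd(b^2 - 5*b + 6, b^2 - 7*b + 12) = b - 3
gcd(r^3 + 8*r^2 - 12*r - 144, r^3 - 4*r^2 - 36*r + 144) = r^2 + 2*r - 24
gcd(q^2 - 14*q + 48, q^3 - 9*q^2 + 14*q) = 1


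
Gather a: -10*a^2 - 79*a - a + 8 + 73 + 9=-10*a^2 - 80*a + 90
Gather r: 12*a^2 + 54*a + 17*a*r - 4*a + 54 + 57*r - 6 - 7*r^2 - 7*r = 12*a^2 + 50*a - 7*r^2 + r*(17*a + 50) + 48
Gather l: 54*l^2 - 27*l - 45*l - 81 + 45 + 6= 54*l^2 - 72*l - 30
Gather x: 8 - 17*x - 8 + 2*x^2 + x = 2*x^2 - 16*x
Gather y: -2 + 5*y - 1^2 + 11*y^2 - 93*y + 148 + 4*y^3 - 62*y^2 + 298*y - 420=4*y^3 - 51*y^2 + 210*y - 275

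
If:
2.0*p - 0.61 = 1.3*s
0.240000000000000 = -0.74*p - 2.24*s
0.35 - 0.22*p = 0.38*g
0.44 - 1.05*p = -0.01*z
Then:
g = 0.81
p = 0.19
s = -0.17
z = -23.66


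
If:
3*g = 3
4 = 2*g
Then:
No Solution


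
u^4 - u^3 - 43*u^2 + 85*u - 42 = (u - 6)*(u - 1)^2*(u + 7)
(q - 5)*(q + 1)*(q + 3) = q^3 - q^2 - 17*q - 15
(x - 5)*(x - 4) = x^2 - 9*x + 20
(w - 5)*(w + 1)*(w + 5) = w^3 + w^2 - 25*w - 25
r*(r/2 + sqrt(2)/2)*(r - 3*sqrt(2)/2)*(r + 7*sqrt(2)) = r^4/2 + 13*sqrt(2)*r^3/4 - 5*r^2 - 21*sqrt(2)*r/2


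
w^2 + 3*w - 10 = (w - 2)*(w + 5)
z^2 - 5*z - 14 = (z - 7)*(z + 2)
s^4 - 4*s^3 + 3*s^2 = s^2*(s - 3)*(s - 1)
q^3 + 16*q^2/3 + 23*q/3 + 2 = (q + 1/3)*(q + 2)*(q + 3)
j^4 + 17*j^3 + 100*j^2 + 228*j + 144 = (j + 1)*(j + 4)*(j + 6)^2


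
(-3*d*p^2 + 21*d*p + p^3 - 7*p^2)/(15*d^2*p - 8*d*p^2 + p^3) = (p - 7)/(-5*d + p)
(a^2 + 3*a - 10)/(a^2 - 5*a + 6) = (a + 5)/(a - 3)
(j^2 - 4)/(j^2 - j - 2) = (j + 2)/(j + 1)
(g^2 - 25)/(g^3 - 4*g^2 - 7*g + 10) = (g + 5)/(g^2 + g - 2)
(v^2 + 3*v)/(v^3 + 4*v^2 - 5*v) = (v + 3)/(v^2 + 4*v - 5)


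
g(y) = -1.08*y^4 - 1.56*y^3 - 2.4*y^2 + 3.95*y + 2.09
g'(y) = -4.32*y^3 - 4.68*y^2 - 4.8*y + 3.95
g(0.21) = 2.80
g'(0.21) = 2.70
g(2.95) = -128.98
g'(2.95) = -161.84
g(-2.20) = -26.90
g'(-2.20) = 37.86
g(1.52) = -8.69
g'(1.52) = -29.33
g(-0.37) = 0.36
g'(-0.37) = 5.30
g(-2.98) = -74.88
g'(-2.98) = 91.02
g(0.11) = 2.49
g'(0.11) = 3.36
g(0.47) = 3.20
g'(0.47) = 0.21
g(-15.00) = -50007.16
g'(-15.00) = 13602.95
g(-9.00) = -6176.50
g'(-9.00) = 2817.35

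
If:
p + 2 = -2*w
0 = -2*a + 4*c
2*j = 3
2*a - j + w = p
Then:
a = -3*w/2 - 1/4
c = -3*w/4 - 1/8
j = 3/2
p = -2*w - 2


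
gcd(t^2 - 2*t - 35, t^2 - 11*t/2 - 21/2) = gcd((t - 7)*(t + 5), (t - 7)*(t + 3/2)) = t - 7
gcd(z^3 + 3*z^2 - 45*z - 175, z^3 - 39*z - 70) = z^2 - 2*z - 35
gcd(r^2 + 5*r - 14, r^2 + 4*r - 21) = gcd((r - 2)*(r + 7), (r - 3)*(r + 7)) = r + 7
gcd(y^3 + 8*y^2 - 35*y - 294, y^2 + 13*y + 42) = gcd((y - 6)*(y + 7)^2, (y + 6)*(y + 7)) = y + 7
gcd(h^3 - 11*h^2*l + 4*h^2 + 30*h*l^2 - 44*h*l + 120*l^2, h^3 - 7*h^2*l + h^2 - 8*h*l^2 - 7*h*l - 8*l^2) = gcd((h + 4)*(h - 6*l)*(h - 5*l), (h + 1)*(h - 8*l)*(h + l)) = 1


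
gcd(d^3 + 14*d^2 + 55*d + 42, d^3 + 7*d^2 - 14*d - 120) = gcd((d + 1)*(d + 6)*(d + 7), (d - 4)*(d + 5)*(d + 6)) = d + 6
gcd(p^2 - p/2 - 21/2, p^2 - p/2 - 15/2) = 1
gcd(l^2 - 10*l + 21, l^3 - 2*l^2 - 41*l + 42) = l - 7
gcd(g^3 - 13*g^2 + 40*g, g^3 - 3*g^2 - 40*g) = g^2 - 8*g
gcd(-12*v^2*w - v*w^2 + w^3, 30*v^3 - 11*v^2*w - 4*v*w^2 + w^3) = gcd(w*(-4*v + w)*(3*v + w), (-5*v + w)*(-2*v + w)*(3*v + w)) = 3*v + w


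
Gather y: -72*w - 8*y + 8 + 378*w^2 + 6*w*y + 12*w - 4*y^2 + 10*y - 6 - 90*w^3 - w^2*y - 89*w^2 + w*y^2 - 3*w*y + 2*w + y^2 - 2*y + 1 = -90*w^3 + 289*w^2 - 58*w + y^2*(w - 3) + y*(-w^2 + 3*w) + 3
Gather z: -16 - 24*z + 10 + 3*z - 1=-21*z - 7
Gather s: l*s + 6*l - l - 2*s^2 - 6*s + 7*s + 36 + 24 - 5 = 5*l - 2*s^2 + s*(l + 1) + 55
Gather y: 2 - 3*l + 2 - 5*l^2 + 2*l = -5*l^2 - l + 4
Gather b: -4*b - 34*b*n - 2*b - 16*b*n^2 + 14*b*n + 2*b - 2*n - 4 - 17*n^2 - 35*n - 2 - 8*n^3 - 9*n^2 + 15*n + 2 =b*(-16*n^2 - 20*n - 4) - 8*n^3 - 26*n^2 - 22*n - 4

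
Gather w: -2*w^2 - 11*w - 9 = -2*w^2 - 11*w - 9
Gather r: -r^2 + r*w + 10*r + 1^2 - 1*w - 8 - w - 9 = -r^2 + r*(w + 10) - 2*w - 16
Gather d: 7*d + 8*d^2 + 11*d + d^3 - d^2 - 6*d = d^3 + 7*d^2 + 12*d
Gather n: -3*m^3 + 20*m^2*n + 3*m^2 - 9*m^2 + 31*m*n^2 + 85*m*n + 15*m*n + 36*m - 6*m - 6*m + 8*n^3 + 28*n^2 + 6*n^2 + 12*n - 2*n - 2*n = -3*m^3 - 6*m^2 + 24*m + 8*n^3 + n^2*(31*m + 34) + n*(20*m^2 + 100*m + 8)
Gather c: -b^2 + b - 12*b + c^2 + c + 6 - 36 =-b^2 - 11*b + c^2 + c - 30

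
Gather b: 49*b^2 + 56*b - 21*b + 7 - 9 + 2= 49*b^2 + 35*b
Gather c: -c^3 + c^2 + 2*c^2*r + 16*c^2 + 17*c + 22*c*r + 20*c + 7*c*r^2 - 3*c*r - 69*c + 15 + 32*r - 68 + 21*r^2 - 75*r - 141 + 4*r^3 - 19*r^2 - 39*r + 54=-c^3 + c^2*(2*r + 17) + c*(7*r^2 + 19*r - 32) + 4*r^3 + 2*r^2 - 82*r - 140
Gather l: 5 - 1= 4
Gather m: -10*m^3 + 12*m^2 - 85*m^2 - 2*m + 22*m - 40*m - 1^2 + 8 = -10*m^3 - 73*m^2 - 20*m + 7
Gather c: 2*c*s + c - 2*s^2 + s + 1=c*(2*s + 1) - 2*s^2 + s + 1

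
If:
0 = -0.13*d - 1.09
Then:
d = -8.38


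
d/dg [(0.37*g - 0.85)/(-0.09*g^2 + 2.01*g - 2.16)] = (0.0333*g^2 - 0.153*g + 0.9093)/(0.0081*g^4 - 0.3618*g^3 + 4.4289*g^2 - 8.6832*g + 4.6656)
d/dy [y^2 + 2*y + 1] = 2*y + 2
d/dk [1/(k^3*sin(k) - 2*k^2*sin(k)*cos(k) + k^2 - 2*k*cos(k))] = (-k^3*cos(k) - 3*k^2*sin(k) + 2*k^2*cos(2*k) - 2*k*sin(k) + 2*k*sin(2*k) - 2*k + 2*cos(k))/(k^2*(k - 2*cos(k))^2*(k*sin(k) + 1)^2)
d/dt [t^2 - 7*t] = 2*t - 7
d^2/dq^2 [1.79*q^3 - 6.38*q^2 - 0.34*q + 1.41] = 10.74*q - 12.76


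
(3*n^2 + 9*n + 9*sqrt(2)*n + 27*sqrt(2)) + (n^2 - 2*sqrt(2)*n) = 4*n^2 + 9*n + 7*sqrt(2)*n + 27*sqrt(2)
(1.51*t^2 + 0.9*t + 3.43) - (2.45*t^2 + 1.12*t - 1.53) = -0.94*t^2 - 0.22*t + 4.96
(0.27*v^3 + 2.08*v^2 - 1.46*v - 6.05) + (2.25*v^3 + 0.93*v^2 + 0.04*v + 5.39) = 2.52*v^3 + 3.01*v^2 - 1.42*v - 0.66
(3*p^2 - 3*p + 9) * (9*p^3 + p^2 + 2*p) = 27*p^5 - 24*p^4 + 84*p^3 + 3*p^2 + 18*p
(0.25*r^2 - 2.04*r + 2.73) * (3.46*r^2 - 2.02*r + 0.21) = 0.865*r^4 - 7.5634*r^3 + 13.6191*r^2 - 5.943*r + 0.5733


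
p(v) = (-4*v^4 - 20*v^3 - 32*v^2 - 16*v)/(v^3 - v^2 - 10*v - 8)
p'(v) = (-3*v^2 + 2*v + 10)*(-4*v^4 - 20*v^3 - 32*v^2 - 16*v)/(v^3 - v^2 - 10*v - 8)^2 + (-16*v^3 - 60*v^2 - 64*v - 16)/(v^3 - v^2 - 10*v - 8) = 4*(-v^2 + 8*v + 8)/(v^2 - 8*v + 16)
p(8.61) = -79.26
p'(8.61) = 0.52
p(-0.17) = -0.30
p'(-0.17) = 1.52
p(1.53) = 8.75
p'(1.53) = 11.74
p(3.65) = 235.69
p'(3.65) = 779.67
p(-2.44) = 0.67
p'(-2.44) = -1.69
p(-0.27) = -0.44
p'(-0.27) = 1.27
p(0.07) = 0.15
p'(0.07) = 2.22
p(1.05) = 4.34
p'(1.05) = 7.03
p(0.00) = 0.00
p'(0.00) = 2.00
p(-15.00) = 41.05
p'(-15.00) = -3.73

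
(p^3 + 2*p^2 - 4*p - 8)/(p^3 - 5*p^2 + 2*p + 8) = (p^2 + 4*p + 4)/(p^2 - 3*p - 4)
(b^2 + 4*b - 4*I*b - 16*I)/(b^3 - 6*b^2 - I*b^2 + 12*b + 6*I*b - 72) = (b + 4)/(b^2 + 3*b*(-2 + I) - 18*I)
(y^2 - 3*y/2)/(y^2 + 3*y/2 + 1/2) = y*(2*y - 3)/(2*y^2 + 3*y + 1)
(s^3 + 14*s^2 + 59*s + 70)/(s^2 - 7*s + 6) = (s^3 + 14*s^2 + 59*s + 70)/(s^2 - 7*s + 6)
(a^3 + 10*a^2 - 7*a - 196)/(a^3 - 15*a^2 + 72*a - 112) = (a^2 + 14*a + 49)/(a^2 - 11*a + 28)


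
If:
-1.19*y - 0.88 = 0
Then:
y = -0.74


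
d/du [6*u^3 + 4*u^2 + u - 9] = 18*u^2 + 8*u + 1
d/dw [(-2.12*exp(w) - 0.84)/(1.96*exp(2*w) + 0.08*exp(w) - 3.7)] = (4.1552*exp(2*w) + 3.2928*exp(w) + 7.9112)*exp(w)/(3.8416*exp(4*w) + 0.3136*exp(3*w) - 14.4976*exp(2*w) - 0.592*exp(w) + 13.69)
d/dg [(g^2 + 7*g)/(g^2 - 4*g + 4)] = (-11*g - 14)/(g^3 - 6*g^2 + 12*g - 8)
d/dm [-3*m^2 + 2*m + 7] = 2 - 6*m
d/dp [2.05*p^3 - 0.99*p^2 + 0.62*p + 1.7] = 6.15*p^2 - 1.98*p + 0.62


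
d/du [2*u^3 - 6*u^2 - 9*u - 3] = 6*u^2 - 12*u - 9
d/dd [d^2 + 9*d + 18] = 2*d + 9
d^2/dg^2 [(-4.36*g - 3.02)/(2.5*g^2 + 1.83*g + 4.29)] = (-(4.36*g + 3.02)*(5.0*g + 1.83)*(10.0*g + 3.66) + (65.4*g + 31.0576)*(2.5*g^2 + 1.83*g + 4.29))/(2.5*g^2 + 1.83*g + 4.29)^3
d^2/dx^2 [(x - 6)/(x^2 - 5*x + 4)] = 2*((11 - 3*x)*(x^2 - 5*x + 4) + (x - 6)*(2*x - 5)^2)/(x^2 - 5*x + 4)^3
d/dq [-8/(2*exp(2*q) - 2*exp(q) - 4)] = (8*exp(q) - 4)*exp(q)/(-exp(2*q) + exp(q) + 2)^2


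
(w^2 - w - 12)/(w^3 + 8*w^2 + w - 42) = (w - 4)/(w^2 + 5*w - 14)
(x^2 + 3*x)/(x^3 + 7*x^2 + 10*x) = (x + 3)/(x^2 + 7*x + 10)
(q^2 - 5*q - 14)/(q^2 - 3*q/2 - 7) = 2*(q - 7)/(2*q - 7)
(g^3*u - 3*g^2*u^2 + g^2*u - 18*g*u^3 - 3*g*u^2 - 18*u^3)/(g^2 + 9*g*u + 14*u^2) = u*(g^3 - 3*g^2*u + g^2 - 18*g*u^2 - 3*g*u - 18*u^2)/(g^2 + 9*g*u + 14*u^2)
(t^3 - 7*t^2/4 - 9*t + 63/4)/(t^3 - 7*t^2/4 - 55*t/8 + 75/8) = 2*(4*t^2 + 5*t - 21)/(8*t^2 + 10*t - 25)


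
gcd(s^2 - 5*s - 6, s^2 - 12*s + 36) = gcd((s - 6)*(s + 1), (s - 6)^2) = s - 6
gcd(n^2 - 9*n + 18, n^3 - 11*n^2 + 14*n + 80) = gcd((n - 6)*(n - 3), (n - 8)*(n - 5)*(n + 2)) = 1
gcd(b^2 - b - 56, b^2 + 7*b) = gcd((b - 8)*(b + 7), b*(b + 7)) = b + 7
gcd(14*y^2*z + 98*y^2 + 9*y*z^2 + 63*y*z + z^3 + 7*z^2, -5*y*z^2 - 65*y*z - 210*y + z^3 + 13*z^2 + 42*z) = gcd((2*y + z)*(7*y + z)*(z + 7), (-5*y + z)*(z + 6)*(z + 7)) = z + 7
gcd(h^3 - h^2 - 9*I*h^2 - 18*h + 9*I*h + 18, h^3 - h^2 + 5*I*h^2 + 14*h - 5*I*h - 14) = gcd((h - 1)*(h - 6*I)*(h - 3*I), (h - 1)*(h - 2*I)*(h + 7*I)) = h - 1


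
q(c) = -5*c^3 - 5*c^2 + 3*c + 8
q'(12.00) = -2277.00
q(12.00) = -9316.00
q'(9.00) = -1302.00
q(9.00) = -4015.00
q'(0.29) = -1.16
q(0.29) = 8.33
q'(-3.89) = -185.08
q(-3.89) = 214.99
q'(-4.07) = -204.77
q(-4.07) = 250.06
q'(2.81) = -143.54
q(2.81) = -133.99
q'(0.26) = -0.61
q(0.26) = 8.35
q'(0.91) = -18.52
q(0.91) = 2.82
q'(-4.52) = -258.26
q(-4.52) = 354.02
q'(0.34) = -2.13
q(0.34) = 8.25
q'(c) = -15*c^2 - 10*c + 3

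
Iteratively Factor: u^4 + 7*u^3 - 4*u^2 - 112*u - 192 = (u + 4)*(u^3 + 3*u^2 - 16*u - 48) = (u + 3)*(u + 4)*(u^2 - 16) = (u + 3)*(u + 4)^2*(u - 4)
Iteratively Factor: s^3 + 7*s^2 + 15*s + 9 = (s + 1)*(s^2 + 6*s + 9) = (s + 1)*(s + 3)*(s + 3)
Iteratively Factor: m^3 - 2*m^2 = (m - 2)*(m^2) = m*(m - 2)*(m)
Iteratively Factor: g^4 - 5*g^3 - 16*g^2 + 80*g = (g)*(g^3 - 5*g^2 - 16*g + 80) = g*(g - 4)*(g^2 - g - 20) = g*(g - 5)*(g - 4)*(g + 4)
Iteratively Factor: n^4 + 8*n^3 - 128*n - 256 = (n + 4)*(n^3 + 4*n^2 - 16*n - 64) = (n + 4)^2*(n^2 - 16) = (n - 4)*(n + 4)^2*(n + 4)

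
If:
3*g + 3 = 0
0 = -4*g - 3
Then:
No Solution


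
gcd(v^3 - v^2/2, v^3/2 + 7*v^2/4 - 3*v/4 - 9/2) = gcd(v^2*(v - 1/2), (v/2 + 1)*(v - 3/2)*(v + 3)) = 1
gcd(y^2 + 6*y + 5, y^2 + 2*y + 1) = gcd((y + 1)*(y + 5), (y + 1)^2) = y + 1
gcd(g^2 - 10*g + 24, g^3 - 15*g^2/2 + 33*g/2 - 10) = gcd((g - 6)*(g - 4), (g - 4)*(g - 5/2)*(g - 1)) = g - 4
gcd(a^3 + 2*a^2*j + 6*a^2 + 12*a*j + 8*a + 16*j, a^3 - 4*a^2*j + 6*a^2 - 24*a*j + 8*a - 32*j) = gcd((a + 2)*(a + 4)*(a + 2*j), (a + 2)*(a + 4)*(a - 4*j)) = a^2 + 6*a + 8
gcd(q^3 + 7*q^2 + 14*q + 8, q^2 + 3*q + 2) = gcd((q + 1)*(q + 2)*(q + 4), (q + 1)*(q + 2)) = q^2 + 3*q + 2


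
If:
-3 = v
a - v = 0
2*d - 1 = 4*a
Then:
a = -3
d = -11/2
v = -3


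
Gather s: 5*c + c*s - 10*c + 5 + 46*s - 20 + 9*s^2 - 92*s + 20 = -5*c + 9*s^2 + s*(c - 46) + 5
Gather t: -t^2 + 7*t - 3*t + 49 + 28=-t^2 + 4*t + 77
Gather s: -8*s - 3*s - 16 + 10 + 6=-11*s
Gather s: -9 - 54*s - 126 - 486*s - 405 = -540*s - 540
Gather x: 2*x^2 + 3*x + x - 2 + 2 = 2*x^2 + 4*x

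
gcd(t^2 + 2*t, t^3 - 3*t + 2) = t + 2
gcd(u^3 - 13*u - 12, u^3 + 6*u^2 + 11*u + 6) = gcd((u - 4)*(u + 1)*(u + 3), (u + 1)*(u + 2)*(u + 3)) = u^2 + 4*u + 3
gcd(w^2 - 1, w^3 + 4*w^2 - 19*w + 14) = w - 1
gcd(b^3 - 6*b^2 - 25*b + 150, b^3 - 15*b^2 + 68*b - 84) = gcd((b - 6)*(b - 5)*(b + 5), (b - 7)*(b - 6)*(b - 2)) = b - 6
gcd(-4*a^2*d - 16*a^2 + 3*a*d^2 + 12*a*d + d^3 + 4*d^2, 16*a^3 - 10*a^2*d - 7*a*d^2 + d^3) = a - d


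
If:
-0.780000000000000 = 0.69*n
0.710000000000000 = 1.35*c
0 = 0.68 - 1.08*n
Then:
No Solution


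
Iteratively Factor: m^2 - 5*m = (m)*(m - 5)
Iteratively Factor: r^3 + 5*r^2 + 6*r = (r + 3)*(r^2 + 2*r) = r*(r + 3)*(r + 2)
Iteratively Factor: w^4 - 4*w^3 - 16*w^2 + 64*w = (w - 4)*(w^3 - 16*w) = (w - 4)^2*(w^2 + 4*w) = w*(w - 4)^2*(w + 4)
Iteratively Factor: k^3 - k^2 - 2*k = (k - 2)*(k^2 + k) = k*(k - 2)*(k + 1)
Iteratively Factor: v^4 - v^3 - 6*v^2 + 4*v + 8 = (v - 2)*(v^3 + v^2 - 4*v - 4) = (v - 2)^2*(v^2 + 3*v + 2) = (v - 2)^2*(v + 2)*(v + 1)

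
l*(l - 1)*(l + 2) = l^3 + l^2 - 2*l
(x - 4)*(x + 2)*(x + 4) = x^3 + 2*x^2 - 16*x - 32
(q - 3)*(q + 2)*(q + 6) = q^3 + 5*q^2 - 12*q - 36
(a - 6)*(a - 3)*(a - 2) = a^3 - 11*a^2 + 36*a - 36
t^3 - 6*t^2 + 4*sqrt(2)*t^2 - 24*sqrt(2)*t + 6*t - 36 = (t - 6)*(t + sqrt(2))*(t + 3*sqrt(2))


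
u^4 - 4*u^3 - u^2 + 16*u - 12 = (u - 3)*(u - 2)*(u - 1)*(u + 2)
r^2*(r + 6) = r^3 + 6*r^2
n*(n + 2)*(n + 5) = n^3 + 7*n^2 + 10*n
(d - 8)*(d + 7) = d^2 - d - 56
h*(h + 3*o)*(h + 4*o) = h^3 + 7*h^2*o + 12*h*o^2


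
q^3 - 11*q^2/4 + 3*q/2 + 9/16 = (q - 3/2)^2*(q + 1/4)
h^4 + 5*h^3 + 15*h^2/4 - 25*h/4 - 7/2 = (h - 1)*(h + 1/2)*(h + 2)*(h + 7/2)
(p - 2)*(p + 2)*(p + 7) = p^3 + 7*p^2 - 4*p - 28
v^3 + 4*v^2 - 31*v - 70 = (v - 5)*(v + 2)*(v + 7)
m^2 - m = m*(m - 1)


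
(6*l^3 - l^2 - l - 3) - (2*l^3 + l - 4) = 4*l^3 - l^2 - 2*l + 1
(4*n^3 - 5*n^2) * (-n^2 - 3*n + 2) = -4*n^5 - 7*n^4 + 23*n^3 - 10*n^2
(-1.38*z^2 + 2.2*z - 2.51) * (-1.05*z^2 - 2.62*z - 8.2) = 1.449*z^4 + 1.3056*z^3 + 8.1875*z^2 - 11.4638*z + 20.582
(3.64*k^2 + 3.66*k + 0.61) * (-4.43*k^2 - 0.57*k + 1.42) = -16.1252*k^4 - 18.2886*k^3 + 0.380300000000001*k^2 + 4.8495*k + 0.8662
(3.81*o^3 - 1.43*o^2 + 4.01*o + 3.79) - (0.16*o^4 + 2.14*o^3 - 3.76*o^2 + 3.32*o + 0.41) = -0.16*o^4 + 1.67*o^3 + 2.33*o^2 + 0.69*o + 3.38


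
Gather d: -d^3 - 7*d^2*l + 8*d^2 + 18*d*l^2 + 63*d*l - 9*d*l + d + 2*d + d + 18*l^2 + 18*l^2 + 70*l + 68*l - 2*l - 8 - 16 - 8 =-d^3 + d^2*(8 - 7*l) + d*(18*l^2 + 54*l + 4) + 36*l^2 + 136*l - 32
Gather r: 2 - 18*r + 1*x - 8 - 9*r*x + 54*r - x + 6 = r*(36 - 9*x)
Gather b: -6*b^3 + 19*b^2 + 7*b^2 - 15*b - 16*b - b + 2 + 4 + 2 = -6*b^3 + 26*b^2 - 32*b + 8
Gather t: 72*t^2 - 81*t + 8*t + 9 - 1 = 72*t^2 - 73*t + 8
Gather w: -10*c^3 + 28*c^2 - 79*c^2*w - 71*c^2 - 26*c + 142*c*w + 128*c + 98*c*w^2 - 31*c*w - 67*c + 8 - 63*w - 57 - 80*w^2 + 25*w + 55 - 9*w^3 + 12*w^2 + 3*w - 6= -10*c^3 - 43*c^2 + 35*c - 9*w^3 + w^2*(98*c - 68) + w*(-79*c^2 + 111*c - 35)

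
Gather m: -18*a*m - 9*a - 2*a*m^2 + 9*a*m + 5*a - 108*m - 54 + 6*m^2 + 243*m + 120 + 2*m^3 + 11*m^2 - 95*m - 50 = -4*a + 2*m^3 + m^2*(17 - 2*a) + m*(40 - 9*a) + 16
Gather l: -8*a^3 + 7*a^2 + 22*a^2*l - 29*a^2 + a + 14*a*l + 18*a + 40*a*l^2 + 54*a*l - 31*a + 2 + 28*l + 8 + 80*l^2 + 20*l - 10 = -8*a^3 - 22*a^2 - 12*a + l^2*(40*a + 80) + l*(22*a^2 + 68*a + 48)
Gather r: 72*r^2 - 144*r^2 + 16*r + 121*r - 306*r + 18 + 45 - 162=-72*r^2 - 169*r - 99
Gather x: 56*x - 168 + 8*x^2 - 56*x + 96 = 8*x^2 - 72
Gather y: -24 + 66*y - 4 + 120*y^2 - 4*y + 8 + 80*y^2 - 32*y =200*y^2 + 30*y - 20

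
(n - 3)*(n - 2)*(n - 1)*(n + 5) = n^4 - n^3 - 19*n^2 + 49*n - 30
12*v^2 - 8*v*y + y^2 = (-6*v + y)*(-2*v + y)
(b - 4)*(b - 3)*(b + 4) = b^3 - 3*b^2 - 16*b + 48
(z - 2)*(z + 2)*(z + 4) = z^3 + 4*z^2 - 4*z - 16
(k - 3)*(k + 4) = k^2 + k - 12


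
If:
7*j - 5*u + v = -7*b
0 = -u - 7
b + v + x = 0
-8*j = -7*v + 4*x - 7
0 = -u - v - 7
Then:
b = -47/12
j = -13/12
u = -7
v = 0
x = 47/12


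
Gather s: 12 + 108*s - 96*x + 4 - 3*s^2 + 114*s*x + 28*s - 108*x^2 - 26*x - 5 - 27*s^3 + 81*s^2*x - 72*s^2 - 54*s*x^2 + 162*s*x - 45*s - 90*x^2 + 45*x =-27*s^3 + s^2*(81*x - 75) + s*(-54*x^2 + 276*x + 91) - 198*x^2 - 77*x + 11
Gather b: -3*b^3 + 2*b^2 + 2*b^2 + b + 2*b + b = -3*b^3 + 4*b^2 + 4*b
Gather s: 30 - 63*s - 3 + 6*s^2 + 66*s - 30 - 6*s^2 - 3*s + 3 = 0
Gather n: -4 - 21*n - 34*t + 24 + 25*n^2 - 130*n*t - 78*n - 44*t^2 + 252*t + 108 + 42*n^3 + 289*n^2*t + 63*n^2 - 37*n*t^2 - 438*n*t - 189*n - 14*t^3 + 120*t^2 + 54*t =42*n^3 + n^2*(289*t + 88) + n*(-37*t^2 - 568*t - 288) - 14*t^3 + 76*t^2 + 272*t + 128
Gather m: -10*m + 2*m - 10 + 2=-8*m - 8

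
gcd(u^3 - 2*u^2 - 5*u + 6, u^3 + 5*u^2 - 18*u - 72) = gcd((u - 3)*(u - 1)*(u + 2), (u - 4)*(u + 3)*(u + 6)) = 1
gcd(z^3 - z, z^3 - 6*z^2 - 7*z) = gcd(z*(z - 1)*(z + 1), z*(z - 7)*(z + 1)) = z^2 + z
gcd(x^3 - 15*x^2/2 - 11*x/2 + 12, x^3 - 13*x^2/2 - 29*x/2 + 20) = x^2 - 9*x + 8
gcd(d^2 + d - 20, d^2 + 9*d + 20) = d + 5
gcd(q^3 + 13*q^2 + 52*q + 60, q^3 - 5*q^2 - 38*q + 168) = q + 6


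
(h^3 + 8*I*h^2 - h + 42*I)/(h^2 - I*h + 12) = (h^2 + 5*I*h + 14)/(h - 4*I)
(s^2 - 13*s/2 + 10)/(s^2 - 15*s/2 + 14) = (2*s - 5)/(2*s - 7)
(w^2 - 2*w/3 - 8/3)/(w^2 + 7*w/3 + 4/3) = (w - 2)/(w + 1)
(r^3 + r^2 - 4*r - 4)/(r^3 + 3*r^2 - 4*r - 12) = (r + 1)/(r + 3)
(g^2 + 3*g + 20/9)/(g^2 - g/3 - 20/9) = (3*g + 5)/(3*g - 5)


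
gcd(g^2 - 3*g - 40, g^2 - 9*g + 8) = g - 8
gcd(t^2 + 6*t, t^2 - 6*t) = t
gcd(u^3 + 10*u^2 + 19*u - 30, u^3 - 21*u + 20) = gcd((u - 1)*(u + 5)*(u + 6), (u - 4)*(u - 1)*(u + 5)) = u^2 + 4*u - 5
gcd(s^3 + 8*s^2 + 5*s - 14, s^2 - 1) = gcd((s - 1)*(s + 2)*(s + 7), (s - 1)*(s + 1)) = s - 1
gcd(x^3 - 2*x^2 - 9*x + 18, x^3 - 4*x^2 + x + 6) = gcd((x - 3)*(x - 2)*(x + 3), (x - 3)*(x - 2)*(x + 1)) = x^2 - 5*x + 6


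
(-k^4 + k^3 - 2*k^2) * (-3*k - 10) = 3*k^5 + 7*k^4 - 4*k^3 + 20*k^2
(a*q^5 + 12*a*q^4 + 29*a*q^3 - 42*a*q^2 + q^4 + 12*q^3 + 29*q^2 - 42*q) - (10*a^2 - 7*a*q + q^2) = -10*a^2 + a*q^5 + 12*a*q^4 + 29*a*q^3 - 42*a*q^2 + 7*a*q + q^4 + 12*q^3 + 28*q^2 - 42*q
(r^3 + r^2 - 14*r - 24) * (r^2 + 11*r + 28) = r^5 + 12*r^4 + 25*r^3 - 150*r^2 - 656*r - 672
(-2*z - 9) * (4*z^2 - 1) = -8*z^3 - 36*z^2 + 2*z + 9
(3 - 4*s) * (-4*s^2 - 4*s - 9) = 16*s^3 + 4*s^2 + 24*s - 27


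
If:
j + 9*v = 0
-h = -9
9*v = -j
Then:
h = 9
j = -9*v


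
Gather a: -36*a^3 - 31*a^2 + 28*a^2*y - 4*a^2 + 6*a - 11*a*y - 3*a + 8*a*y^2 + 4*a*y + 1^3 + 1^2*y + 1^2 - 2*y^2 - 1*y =-36*a^3 + a^2*(28*y - 35) + a*(8*y^2 - 7*y + 3) - 2*y^2 + 2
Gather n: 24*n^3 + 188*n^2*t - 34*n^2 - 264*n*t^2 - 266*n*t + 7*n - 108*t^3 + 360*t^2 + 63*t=24*n^3 + n^2*(188*t - 34) + n*(-264*t^2 - 266*t + 7) - 108*t^3 + 360*t^2 + 63*t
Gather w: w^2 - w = w^2 - w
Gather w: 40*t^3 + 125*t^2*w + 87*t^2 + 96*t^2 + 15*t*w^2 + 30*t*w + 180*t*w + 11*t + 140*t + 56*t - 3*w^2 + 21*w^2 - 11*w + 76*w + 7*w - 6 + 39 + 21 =40*t^3 + 183*t^2 + 207*t + w^2*(15*t + 18) + w*(125*t^2 + 210*t + 72) + 54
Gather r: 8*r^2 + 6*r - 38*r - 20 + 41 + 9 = 8*r^2 - 32*r + 30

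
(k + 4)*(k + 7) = k^2 + 11*k + 28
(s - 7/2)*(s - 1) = s^2 - 9*s/2 + 7/2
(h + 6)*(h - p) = h^2 - h*p + 6*h - 6*p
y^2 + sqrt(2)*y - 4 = (y - sqrt(2))*(y + 2*sqrt(2))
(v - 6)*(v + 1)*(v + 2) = v^3 - 3*v^2 - 16*v - 12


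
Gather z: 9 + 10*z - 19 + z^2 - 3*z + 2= z^2 + 7*z - 8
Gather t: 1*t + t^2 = t^2 + t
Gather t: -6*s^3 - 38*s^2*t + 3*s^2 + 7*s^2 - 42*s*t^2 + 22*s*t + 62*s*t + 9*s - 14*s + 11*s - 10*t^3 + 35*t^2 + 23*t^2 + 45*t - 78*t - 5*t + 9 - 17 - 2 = -6*s^3 + 10*s^2 + 6*s - 10*t^3 + t^2*(58 - 42*s) + t*(-38*s^2 + 84*s - 38) - 10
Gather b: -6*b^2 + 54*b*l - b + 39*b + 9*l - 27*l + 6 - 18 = -6*b^2 + b*(54*l + 38) - 18*l - 12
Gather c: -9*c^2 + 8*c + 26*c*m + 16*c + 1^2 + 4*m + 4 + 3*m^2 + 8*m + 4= -9*c^2 + c*(26*m + 24) + 3*m^2 + 12*m + 9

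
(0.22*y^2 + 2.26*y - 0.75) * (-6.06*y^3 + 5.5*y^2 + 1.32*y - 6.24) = -1.3332*y^5 - 12.4856*y^4 + 17.2654*y^3 - 2.5146*y^2 - 15.0924*y + 4.68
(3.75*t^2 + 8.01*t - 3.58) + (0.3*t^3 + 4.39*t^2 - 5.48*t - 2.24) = 0.3*t^3 + 8.14*t^2 + 2.53*t - 5.82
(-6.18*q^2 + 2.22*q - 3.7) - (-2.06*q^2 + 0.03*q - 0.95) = -4.12*q^2 + 2.19*q - 2.75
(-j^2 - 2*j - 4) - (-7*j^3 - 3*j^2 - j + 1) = 7*j^3 + 2*j^2 - j - 5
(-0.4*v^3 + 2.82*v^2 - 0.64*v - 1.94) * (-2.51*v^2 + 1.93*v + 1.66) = 1.004*v^5 - 7.8502*v^4 + 6.385*v^3 + 8.3154*v^2 - 4.8066*v - 3.2204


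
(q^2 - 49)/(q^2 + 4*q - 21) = (q - 7)/(q - 3)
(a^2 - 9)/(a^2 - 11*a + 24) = (a + 3)/(a - 8)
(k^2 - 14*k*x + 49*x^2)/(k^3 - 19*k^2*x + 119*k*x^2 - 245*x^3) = 1/(k - 5*x)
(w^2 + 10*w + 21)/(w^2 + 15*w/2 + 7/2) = 2*(w + 3)/(2*w + 1)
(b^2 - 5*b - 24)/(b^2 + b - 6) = (b - 8)/(b - 2)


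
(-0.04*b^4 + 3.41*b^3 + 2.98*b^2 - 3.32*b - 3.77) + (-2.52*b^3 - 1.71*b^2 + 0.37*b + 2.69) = -0.04*b^4 + 0.89*b^3 + 1.27*b^2 - 2.95*b - 1.08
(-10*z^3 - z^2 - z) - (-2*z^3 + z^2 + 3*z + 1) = -8*z^3 - 2*z^2 - 4*z - 1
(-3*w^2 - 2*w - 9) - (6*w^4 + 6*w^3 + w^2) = -6*w^4 - 6*w^3 - 4*w^2 - 2*w - 9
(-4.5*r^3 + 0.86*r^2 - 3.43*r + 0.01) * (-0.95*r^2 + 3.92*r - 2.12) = 4.275*r^5 - 18.457*r^4 + 16.1697*r^3 - 15.2783*r^2 + 7.3108*r - 0.0212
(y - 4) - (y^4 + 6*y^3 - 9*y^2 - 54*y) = -y^4 - 6*y^3 + 9*y^2 + 55*y - 4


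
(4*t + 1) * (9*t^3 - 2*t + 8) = 36*t^4 + 9*t^3 - 8*t^2 + 30*t + 8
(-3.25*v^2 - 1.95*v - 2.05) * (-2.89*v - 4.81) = 9.3925*v^3 + 21.268*v^2 + 15.304*v + 9.8605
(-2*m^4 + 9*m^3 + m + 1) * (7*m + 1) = -14*m^5 + 61*m^4 + 9*m^3 + 7*m^2 + 8*m + 1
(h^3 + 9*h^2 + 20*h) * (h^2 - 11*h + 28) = h^5 - 2*h^4 - 51*h^3 + 32*h^2 + 560*h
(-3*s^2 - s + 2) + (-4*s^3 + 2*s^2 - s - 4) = -4*s^3 - s^2 - 2*s - 2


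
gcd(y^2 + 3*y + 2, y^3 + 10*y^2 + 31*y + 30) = y + 2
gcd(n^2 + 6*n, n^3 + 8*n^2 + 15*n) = n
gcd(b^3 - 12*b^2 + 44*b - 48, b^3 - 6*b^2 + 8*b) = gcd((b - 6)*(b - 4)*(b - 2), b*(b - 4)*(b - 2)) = b^2 - 6*b + 8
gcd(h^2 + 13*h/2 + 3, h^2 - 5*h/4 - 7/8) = h + 1/2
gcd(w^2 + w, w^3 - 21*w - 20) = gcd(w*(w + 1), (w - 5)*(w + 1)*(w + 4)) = w + 1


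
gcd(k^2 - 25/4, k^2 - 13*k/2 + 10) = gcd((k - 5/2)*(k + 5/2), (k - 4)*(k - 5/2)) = k - 5/2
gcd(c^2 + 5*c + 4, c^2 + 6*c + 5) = c + 1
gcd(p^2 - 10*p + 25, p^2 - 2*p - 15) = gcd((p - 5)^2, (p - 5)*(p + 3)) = p - 5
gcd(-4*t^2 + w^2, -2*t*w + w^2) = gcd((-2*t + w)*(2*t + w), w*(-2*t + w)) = 2*t - w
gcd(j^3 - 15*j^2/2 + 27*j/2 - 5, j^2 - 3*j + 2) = j - 2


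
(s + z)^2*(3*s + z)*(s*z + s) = 3*s^4*z + 3*s^4 + 7*s^3*z^2 + 7*s^3*z + 5*s^2*z^3 + 5*s^2*z^2 + s*z^4 + s*z^3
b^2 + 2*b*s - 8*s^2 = (b - 2*s)*(b + 4*s)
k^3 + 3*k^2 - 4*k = k*(k - 1)*(k + 4)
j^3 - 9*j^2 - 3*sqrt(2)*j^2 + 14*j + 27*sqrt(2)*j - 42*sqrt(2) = (j - 7)*(j - 2)*(j - 3*sqrt(2))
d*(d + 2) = d^2 + 2*d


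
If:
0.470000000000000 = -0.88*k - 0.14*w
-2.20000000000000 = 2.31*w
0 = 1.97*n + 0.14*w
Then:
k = -0.38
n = 0.07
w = -0.95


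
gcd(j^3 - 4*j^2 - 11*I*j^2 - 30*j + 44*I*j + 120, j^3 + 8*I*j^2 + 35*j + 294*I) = j - 6*I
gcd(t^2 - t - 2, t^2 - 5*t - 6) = t + 1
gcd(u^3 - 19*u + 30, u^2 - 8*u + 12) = u - 2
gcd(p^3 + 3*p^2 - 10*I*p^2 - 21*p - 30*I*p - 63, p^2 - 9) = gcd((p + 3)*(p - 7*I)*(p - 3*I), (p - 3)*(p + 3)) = p + 3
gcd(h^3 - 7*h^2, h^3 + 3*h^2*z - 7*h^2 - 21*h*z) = h^2 - 7*h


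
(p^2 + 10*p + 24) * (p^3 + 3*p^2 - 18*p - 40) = p^5 + 13*p^4 + 36*p^3 - 148*p^2 - 832*p - 960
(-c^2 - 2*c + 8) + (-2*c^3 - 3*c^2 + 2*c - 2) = -2*c^3 - 4*c^2 + 6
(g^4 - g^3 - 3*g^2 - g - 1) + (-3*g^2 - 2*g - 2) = g^4 - g^3 - 6*g^2 - 3*g - 3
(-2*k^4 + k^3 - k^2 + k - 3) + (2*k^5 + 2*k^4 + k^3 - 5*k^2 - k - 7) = 2*k^5 + 2*k^3 - 6*k^2 - 10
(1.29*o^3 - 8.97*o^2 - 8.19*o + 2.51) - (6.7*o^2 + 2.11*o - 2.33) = 1.29*o^3 - 15.67*o^2 - 10.3*o + 4.84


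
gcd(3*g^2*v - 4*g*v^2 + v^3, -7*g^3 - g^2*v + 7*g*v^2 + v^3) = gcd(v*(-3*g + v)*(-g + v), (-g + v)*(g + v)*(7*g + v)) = -g + v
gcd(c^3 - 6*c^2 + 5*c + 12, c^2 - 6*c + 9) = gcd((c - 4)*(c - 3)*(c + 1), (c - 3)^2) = c - 3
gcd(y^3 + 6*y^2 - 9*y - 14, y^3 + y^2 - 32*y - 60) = 1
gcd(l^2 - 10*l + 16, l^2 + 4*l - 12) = l - 2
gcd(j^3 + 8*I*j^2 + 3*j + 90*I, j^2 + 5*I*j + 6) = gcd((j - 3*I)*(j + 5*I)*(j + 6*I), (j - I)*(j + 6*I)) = j + 6*I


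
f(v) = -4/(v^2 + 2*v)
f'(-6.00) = -0.07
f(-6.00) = -0.17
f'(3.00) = 0.14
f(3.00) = -0.27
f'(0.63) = 4.75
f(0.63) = -2.41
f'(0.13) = 117.90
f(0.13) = -14.45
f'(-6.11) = -0.06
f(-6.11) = -0.16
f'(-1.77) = -37.17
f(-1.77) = 9.83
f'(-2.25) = -31.60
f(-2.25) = -7.11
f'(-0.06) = 555.02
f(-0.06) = 34.36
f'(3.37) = 0.11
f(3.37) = -0.22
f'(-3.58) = -0.65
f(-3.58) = -0.71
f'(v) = -4*(-2*v - 2)/(v^2 + 2*v)^2 = 8*(v + 1)/(v^2*(v + 2)^2)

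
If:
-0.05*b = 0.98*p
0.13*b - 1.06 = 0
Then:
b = 8.15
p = -0.42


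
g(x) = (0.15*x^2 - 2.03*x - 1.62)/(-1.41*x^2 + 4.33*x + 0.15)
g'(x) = (0.3*x - 2.03)/(-1.41*x^2 + 4.33*x + 0.15) + (2.82*x - 4.33)*(0.15*x^2 - 2.03*x - 1.62)/(-1.41*x^2 + 4.33*x + 0.15)^2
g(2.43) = -2.42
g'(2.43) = -3.15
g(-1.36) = -0.17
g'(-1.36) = 0.13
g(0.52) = -1.30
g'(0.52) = 0.92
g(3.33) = 6.30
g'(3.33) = -28.92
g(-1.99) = -0.21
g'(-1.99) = 0.04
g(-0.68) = 0.05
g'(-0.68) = 0.74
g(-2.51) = -0.23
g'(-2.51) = 0.01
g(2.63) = -3.32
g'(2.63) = -6.43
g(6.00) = 0.34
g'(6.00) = -0.16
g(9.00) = 0.10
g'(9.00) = -0.04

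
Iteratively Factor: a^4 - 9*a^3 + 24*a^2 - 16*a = (a)*(a^3 - 9*a^2 + 24*a - 16) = a*(a - 4)*(a^2 - 5*a + 4) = a*(a - 4)^2*(a - 1)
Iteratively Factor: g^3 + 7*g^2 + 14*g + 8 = (g + 4)*(g^2 + 3*g + 2) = (g + 2)*(g + 4)*(g + 1)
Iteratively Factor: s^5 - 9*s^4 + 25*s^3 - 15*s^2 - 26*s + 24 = (s - 4)*(s^4 - 5*s^3 + 5*s^2 + 5*s - 6) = (s - 4)*(s - 1)*(s^3 - 4*s^2 + s + 6) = (s - 4)*(s - 1)*(s + 1)*(s^2 - 5*s + 6) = (s - 4)*(s - 2)*(s - 1)*(s + 1)*(s - 3)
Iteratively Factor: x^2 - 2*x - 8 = (x - 4)*(x + 2)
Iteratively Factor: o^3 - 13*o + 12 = (o + 4)*(o^2 - 4*o + 3) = (o - 3)*(o + 4)*(o - 1)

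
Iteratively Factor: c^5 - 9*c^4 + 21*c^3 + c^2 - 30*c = (c - 2)*(c^4 - 7*c^3 + 7*c^2 + 15*c) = (c - 2)*(c + 1)*(c^3 - 8*c^2 + 15*c) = c*(c - 2)*(c + 1)*(c^2 - 8*c + 15) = c*(c - 5)*(c - 2)*(c + 1)*(c - 3)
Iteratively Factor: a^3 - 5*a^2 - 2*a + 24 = (a - 3)*(a^2 - 2*a - 8) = (a - 3)*(a + 2)*(a - 4)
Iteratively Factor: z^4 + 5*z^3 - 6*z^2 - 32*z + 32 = (z + 4)*(z^3 + z^2 - 10*z + 8) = (z - 2)*(z + 4)*(z^2 + 3*z - 4) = (z - 2)*(z - 1)*(z + 4)*(z + 4)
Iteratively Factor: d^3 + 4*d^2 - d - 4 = (d + 1)*(d^2 + 3*d - 4) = (d - 1)*(d + 1)*(d + 4)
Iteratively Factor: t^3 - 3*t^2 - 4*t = (t + 1)*(t^2 - 4*t) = (t - 4)*(t + 1)*(t)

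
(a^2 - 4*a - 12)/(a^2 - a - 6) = (a - 6)/(a - 3)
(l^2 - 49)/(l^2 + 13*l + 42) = (l - 7)/(l + 6)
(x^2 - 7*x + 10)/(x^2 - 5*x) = (x - 2)/x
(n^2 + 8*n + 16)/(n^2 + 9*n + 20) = (n + 4)/(n + 5)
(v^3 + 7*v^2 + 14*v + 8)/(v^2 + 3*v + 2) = v + 4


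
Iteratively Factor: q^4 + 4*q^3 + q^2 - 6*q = (q - 1)*(q^3 + 5*q^2 + 6*q) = (q - 1)*(q + 3)*(q^2 + 2*q) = (q - 1)*(q + 2)*(q + 3)*(q)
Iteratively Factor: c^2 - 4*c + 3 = (c - 1)*(c - 3)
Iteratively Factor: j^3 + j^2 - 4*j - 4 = (j + 1)*(j^2 - 4) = (j + 1)*(j + 2)*(j - 2)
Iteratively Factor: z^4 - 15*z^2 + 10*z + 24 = (z - 2)*(z^3 + 2*z^2 - 11*z - 12) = (z - 2)*(z + 4)*(z^2 - 2*z - 3) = (z - 3)*(z - 2)*(z + 4)*(z + 1)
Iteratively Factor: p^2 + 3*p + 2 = (p + 2)*(p + 1)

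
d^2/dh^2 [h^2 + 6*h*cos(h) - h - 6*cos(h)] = -6*h*cos(h) - 12*sin(h) + 6*cos(h) + 2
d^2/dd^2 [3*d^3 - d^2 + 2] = 18*d - 2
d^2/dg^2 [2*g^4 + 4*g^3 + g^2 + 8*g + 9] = 24*g^2 + 24*g + 2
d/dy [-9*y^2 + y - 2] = 1 - 18*y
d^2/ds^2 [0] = 0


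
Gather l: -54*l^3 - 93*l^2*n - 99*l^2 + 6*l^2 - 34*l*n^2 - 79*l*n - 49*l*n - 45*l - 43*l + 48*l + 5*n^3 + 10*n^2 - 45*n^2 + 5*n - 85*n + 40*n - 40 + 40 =-54*l^3 + l^2*(-93*n - 93) + l*(-34*n^2 - 128*n - 40) + 5*n^3 - 35*n^2 - 40*n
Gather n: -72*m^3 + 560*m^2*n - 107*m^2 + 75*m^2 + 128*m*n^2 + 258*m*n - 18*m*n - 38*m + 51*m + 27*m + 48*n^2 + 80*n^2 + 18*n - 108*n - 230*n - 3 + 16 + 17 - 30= -72*m^3 - 32*m^2 + 40*m + n^2*(128*m + 128) + n*(560*m^2 + 240*m - 320)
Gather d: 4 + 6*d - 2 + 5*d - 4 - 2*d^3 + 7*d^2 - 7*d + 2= -2*d^3 + 7*d^2 + 4*d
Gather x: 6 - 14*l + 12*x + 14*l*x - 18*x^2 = -14*l - 18*x^2 + x*(14*l + 12) + 6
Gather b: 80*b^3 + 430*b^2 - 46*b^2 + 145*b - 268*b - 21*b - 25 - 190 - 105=80*b^3 + 384*b^2 - 144*b - 320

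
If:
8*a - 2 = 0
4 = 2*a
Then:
No Solution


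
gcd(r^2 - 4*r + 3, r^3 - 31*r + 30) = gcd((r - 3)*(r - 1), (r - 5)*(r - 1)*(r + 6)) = r - 1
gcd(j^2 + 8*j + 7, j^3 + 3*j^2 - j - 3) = j + 1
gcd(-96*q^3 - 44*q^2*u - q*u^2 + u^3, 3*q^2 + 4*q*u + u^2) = 3*q + u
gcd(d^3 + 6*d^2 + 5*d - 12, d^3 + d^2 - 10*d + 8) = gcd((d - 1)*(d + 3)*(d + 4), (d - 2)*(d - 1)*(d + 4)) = d^2 + 3*d - 4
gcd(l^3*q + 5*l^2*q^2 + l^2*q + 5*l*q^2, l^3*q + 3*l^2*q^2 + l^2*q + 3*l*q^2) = l^2*q + l*q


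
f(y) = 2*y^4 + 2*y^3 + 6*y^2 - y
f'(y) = 8*y^3 + 6*y^2 + 12*y - 1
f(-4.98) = 1136.89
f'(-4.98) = -900.01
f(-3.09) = 183.70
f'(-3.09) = -216.82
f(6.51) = 4391.71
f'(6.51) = 2538.56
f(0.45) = 1.03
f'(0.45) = 6.34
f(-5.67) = 1901.10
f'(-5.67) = -1334.42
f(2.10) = 81.78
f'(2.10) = 124.75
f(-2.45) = 81.11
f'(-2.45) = -112.03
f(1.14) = 13.00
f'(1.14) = 32.33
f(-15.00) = 95865.00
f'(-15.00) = -25831.00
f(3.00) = 267.00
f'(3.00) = 305.00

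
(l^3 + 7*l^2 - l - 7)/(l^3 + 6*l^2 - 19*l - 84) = (l^2 - 1)/(l^2 - l - 12)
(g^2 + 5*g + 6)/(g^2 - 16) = (g^2 + 5*g + 6)/(g^2 - 16)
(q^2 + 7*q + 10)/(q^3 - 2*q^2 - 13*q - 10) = (q + 5)/(q^2 - 4*q - 5)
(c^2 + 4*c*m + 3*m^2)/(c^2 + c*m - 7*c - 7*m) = (c + 3*m)/(c - 7)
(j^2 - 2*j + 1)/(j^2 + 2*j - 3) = (j - 1)/(j + 3)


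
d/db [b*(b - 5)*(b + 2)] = 3*b^2 - 6*b - 10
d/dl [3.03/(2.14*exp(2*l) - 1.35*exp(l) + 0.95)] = (4.0905 - 12.9684*exp(l))*exp(l)/(2.14*exp(2*l) - 1.35*exp(l) + 0.95)^2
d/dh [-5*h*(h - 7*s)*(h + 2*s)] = -15*h^2 + 50*h*s + 70*s^2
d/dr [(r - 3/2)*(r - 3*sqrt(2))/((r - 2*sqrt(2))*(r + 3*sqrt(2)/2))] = (3*r^2 + 5*sqrt(2)*r^2 - 18*sqrt(2)*r - 24*r + 27 + 36*sqrt(2))/(2*r^4 - 2*sqrt(2)*r^3 - 23*r^2 + 12*sqrt(2)*r + 72)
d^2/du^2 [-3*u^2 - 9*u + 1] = -6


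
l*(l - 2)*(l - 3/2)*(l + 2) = l^4 - 3*l^3/2 - 4*l^2 + 6*l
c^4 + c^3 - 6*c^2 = c^2*(c - 2)*(c + 3)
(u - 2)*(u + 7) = u^2 + 5*u - 14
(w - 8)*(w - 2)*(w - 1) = w^3 - 11*w^2 + 26*w - 16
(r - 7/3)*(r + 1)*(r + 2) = r^3 + 2*r^2/3 - 5*r - 14/3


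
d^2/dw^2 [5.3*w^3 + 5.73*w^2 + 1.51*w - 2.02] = 31.8*w + 11.46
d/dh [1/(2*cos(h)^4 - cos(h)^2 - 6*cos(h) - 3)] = 2*(2*cos(h) + cos(3*h) - 3)*sin(h)/(-2*cos(h)^4 + cos(h)^2 + 6*cos(h) + 3)^2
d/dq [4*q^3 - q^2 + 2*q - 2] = 12*q^2 - 2*q + 2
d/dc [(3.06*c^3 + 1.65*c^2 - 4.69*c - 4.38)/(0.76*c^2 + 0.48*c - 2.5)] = (2.3256*c^4 + 2.9376*c^3 - 18.5936*c^2 - 1.5924*c + 13.8274)/(0.5776*c^4 + 0.7296*c^3 - 3.5696*c^2 - 2.4*c + 6.25)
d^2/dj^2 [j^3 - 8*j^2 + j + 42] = 6*j - 16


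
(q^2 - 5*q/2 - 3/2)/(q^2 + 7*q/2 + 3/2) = (q - 3)/(q + 3)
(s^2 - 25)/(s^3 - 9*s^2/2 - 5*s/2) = 2*(s + 5)/(s*(2*s + 1))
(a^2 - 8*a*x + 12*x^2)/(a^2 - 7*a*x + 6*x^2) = (-a + 2*x)/(-a + x)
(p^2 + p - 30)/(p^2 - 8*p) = (p^2 + p - 30)/(p*(p - 8))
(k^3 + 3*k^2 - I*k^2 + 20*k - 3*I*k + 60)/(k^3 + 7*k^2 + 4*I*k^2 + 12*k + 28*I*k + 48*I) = (k - 5*I)/(k + 4)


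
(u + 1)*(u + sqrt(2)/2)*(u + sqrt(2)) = u^3 + u^2 + 3*sqrt(2)*u^2/2 + u + 3*sqrt(2)*u/2 + 1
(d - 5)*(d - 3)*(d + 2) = d^3 - 6*d^2 - d + 30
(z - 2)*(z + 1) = z^2 - z - 2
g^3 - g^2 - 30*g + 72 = (g - 4)*(g - 3)*(g + 6)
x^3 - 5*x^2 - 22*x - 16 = (x - 8)*(x + 1)*(x + 2)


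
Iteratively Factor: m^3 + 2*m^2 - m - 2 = (m - 1)*(m^2 + 3*m + 2) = (m - 1)*(m + 2)*(m + 1)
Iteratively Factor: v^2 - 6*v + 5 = (v - 5)*(v - 1)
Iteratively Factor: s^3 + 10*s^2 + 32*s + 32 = (s + 2)*(s^2 + 8*s + 16) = (s + 2)*(s + 4)*(s + 4)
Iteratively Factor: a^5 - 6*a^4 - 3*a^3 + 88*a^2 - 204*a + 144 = (a - 3)*(a^4 - 3*a^3 - 12*a^2 + 52*a - 48) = (a - 3)^2*(a^3 - 12*a + 16) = (a - 3)^2*(a + 4)*(a^2 - 4*a + 4) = (a - 3)^2*(a - 2)*(a + 4)*(a - 2)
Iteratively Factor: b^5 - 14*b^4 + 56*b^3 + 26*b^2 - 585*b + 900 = (b - 3)*(b^4 - 11*b^3 + 23*b^2 + 95*b - 300) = (b - 3)*(b + 3)*(b^3 - 14*b^2 + 65*b - 100) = (b - 5)*(b - 3)*(b + 3)*(b^2 - 9*b + 20) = (b - 5)^2*(b - 3)*(b + 3)*(b - 4)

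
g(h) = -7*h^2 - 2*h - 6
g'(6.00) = -86.00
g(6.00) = -270.00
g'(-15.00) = 208.00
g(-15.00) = -1551.00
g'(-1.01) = 12.14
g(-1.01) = -11.12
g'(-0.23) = 1.22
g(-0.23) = -5.91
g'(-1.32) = 16.48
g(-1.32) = -15.56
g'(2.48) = -36.72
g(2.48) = -54.01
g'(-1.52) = 19.28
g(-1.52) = -19.13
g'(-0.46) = 4.44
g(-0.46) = -6.56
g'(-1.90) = 24.60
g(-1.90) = -27.47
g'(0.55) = -9.70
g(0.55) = -9.22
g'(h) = -14*h - 2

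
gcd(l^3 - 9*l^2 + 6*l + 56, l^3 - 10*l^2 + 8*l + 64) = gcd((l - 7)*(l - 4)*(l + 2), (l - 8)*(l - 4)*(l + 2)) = l^2 - 2*l - 8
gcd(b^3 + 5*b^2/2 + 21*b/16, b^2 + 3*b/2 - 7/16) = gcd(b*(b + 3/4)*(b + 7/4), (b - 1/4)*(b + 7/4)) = b + 7/4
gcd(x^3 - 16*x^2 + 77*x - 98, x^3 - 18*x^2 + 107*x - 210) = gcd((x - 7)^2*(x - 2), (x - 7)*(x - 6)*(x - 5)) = x - 7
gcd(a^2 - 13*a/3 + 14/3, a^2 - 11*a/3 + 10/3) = a - 2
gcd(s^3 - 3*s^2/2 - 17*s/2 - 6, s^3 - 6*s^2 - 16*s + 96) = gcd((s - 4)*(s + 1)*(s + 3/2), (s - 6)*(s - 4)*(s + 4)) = s - 4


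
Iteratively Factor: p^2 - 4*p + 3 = (p - 1)*(p - 3)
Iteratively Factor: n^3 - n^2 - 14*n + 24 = (n - 3)*(n^2 + 2*n - 8) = (n - 3)*(n + 4)*(n - 2)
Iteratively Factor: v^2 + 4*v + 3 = (v + 3)*(v + 1)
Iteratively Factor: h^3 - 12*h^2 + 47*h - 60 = (h - 4)*(h^2 - 8*h + 15) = (h - 5)*(h - 4)*(h - 3)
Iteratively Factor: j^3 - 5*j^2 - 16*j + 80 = (j + 4)*(j^2 - 9*j + 20) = (j - 5)*(j + 4)*(j - 4)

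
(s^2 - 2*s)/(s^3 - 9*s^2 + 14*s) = 1/(s - 7)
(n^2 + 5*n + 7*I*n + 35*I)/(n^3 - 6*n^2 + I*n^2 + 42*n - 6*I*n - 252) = (n + 5)/(n^2 - 6*n*(1 + I) + 36*I)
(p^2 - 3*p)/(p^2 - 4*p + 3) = p/(p - 1)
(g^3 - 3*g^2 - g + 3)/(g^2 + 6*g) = (g^3 - 3*g^2 - g + 3)/(g*(g + 6))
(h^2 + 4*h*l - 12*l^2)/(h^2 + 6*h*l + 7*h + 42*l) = (h - 2*l)/(h + 7)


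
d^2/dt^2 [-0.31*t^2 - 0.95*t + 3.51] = -0.620000000000000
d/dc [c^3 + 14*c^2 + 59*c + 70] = 3*c^2 + 28*c + 59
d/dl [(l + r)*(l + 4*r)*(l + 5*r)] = 3*l^2 + 20*l*r + 29*r^2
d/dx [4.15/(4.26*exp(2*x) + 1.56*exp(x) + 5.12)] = (-35.358*exp(x) - 6.474)*exp(x)/(4.26*exp(2*x) + 1.56*exp(x) + 5.12)^2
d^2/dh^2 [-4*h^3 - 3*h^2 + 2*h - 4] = -24*h - 6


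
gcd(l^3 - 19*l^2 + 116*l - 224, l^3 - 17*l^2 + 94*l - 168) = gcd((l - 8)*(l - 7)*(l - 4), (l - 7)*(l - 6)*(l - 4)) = l^2 - 11*l + 28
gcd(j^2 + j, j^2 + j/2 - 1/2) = j + 1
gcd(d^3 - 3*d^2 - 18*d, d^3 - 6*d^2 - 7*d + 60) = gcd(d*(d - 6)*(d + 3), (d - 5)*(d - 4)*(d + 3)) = d + 3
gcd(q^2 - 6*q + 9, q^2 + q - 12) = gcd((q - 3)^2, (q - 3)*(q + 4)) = q - 3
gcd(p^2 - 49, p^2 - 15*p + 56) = p - 7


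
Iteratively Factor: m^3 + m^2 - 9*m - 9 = (m + 1)*(m^2 - 9) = (m + 1)*(m + 3)*(m - 3)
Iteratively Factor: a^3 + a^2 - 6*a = (a)*(a^2 + a - 6) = a*(a - 2)*(a + 3)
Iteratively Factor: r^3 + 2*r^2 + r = (r)*(r^2 + 2*r + 1) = r*(r + 1)*(r + 1)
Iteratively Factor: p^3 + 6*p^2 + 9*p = (p + 3)*(p^2 + 3*p) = p*(p + 3)*(p + 3)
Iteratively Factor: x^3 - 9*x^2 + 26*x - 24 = (x - 3)*(x^2 - 6*x + 8) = (x - 3)*(x - 2)*(x - 4)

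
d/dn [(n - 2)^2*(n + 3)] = (n - 2)*(3*n + 4)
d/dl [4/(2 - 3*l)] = 12/(3*l - 2)^2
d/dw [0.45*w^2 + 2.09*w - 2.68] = 0.9*w + 2.09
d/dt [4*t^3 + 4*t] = 12*t^2 + 4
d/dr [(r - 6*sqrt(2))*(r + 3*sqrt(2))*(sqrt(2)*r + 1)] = 3*sqrt(2)*r^2 - 10*r - 39*sqrt(2)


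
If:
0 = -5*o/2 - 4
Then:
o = -8/5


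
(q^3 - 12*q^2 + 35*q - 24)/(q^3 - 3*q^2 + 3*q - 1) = (q^2 - 11*q + 24)/(q^2 - 2*q + 1)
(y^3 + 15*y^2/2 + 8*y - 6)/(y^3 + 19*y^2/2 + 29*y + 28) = (2*y^2 + 11*y - 6)/(2*y^2 + 15*y + 28)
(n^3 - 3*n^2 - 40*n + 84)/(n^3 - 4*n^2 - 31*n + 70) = (n + 6)/(n + 5)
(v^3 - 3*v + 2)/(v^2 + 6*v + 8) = (v^2 - 2*v + 1)/(v + 4)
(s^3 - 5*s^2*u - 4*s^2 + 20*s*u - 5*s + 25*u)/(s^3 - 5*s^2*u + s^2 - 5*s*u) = (s - 5)/s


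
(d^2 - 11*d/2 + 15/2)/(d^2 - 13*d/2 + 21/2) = (2*d - 5)/(2*d - 7)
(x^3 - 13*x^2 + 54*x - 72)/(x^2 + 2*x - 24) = (x^2 - 9*x + 18)/(x + 6)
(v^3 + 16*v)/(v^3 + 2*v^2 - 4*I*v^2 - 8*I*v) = (v + 4*I)/(v + 2)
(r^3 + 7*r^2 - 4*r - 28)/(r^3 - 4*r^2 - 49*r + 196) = (r^2 - 4)/(r^2 - 11*r + 28)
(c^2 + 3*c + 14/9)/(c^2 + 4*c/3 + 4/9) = (3*c + 7)/(3*c + 2)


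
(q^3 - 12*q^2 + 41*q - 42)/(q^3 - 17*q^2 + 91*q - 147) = (q - 2)/(q - 7)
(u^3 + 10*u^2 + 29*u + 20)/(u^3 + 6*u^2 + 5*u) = (u + 4)/u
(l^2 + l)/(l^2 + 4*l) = (l + 1)/(l + 4)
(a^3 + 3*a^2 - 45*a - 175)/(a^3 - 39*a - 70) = (a + 5)/(a + 2)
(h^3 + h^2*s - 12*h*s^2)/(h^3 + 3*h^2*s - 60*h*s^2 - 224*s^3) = h*(-h + 3*s)/(-h^2 + h*s + 56*s^2)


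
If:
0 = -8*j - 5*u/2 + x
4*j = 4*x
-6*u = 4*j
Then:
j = 0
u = 0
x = 0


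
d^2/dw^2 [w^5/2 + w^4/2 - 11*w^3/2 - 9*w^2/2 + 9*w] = 10*w^3 + 6*w^2 - 33*w - 9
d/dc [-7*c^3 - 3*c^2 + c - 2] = -21*c^2 - 6*c + 1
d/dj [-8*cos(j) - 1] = 8*sin(j)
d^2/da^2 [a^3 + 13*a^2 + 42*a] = 6*a + 26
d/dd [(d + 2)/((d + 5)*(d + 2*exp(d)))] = (-(d + 2)*(d + 5)*(2*exp(d) + 1) - (d + 2)*(d + 2*exp(d)) + (d + 5)*(d + 2*exp(d)))/((d + 5)^2*(d + 2*exp(d))^2)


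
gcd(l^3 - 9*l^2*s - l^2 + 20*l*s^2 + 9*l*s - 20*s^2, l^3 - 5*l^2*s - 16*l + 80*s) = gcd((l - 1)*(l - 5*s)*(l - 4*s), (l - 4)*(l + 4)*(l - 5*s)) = -l + 5*s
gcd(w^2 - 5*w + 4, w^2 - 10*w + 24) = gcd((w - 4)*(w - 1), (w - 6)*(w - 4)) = w - 4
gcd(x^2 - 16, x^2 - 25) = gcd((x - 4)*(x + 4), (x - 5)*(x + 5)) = 1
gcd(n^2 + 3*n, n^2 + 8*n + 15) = n + 3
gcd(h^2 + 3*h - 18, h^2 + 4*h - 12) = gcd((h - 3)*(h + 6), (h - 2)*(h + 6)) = h + 6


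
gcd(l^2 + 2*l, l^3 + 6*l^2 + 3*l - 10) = l + 2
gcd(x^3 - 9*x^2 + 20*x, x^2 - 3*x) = x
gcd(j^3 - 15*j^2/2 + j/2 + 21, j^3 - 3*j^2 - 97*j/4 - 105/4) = j^2 - 11*j/2 - 21/2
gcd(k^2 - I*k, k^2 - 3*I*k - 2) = k - I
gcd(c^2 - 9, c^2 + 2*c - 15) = c - 3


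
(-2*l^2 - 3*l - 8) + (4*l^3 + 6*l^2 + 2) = 4*l^3 + 4*l^2 - 3*l - 6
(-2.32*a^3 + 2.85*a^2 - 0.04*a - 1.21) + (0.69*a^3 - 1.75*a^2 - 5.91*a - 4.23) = -1.63*a^3 + 1.1*a^2 - 5.95*a - 5.44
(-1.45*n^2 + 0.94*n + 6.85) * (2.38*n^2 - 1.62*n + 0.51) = -3.451*n^4 + 4.5862*n^3 + 14.0407*n^2 - 10.6176*n + 3.4935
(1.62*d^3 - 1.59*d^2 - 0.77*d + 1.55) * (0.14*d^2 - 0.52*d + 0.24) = 0.2268*d^5 - 1.065*d^4 + 1.1078*d^3 + 0.2358*d^2 - 0.9908*d + 0.372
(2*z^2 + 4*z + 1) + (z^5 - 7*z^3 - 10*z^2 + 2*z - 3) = z^5 - 7*z^3 - 8*z^2 + 6*z - 2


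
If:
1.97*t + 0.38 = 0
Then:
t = -0.19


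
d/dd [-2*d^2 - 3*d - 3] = -4*d - 3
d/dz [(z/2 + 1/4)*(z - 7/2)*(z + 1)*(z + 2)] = 2*z^3 - 35*z/4 - 45/8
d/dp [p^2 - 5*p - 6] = 2*p - 5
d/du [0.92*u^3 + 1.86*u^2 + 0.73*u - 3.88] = 2.76*u^2 + 3.72*u + 0.73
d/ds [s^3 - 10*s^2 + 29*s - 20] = 3*s^2 - 20*s + 29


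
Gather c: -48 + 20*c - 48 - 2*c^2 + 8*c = -2*c^2 + 28*c - 96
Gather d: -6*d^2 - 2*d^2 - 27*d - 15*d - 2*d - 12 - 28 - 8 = -8*d^2 - 44*d - 48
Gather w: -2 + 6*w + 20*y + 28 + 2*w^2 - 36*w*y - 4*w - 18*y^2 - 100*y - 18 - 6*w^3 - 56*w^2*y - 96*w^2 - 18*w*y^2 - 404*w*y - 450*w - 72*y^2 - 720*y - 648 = -6*w^3 + w^2*(-56*y - 94) + w*(-18*y^2 - 440*y - 448) - 90*y^2 - 800*y - 640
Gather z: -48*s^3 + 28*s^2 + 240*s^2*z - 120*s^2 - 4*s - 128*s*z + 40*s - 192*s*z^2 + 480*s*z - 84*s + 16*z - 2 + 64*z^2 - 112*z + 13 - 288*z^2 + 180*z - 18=-48*s^3 - 92*s^2 - 48*s + z^2*(-192*s - 224) + z*(240*s^2 + 352*s + 84) - 7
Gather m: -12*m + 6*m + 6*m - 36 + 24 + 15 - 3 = 0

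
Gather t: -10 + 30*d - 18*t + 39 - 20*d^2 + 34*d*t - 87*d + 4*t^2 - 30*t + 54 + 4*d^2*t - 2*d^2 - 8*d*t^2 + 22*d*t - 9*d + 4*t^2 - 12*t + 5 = -22*d^2 - 66*d + t^2*(8 - 8*d) + t*(4*d^2 + 56*d - 60) + 88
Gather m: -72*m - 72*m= -144*m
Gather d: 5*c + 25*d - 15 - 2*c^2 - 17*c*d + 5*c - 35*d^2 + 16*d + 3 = -2*c^2 + 10*c - 35*d^2 + d*(41 - 17*c) - 12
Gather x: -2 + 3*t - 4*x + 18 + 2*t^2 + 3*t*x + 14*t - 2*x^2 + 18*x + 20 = 2*t^2 + 17*t - 2*x^2 + x*(3*t + 14) + 36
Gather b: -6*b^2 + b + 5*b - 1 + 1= -6*b^2 + 6*b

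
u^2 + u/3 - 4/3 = (u - 1)*(u + 4/3)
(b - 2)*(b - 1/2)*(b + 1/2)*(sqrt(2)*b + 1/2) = sqrt(2)*b^4 - 2*sqrt(2)*b^3 + b^3/2 - b^2 - sqrt(2)*b^2/4 - b/8 + sqrt(2)*b/2 + 1/4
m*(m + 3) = m^2 + 3*m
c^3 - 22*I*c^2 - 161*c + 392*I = (c - 8*I)*(c - 7*I)^2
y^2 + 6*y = y*(y + 6)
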